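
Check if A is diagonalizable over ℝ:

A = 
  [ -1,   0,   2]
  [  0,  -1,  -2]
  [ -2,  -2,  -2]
No

Characteristic polynomial: det(λI - A) = λ³ + 4λ² + 5λ + 2
Testing integer divisors of the constant term: p(-1) = 0, so (λ + 1) is a factor:
p(λ) = (λ + 1)(λ² + 3λ + 2)
λ² + 3λ + 2 = (λ + 2)(λ + 1)
Eigenvalues: -1, -1, -2
λ=-2: alg. mult. = 1, geom. mult. = 3 - rank(A - (-2)I) = 3 - 2 = 1
λ=-1: alg. mult. = 2, geom. mult. = 3 - rank(A - (-1)I) = 3 - 2 = 1
Sum of geometric multiplicities = 2 < n = 3, so there aren't enough independent eigenvectors.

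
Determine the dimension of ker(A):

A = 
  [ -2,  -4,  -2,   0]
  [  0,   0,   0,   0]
nullity(A) = 3

Row reduce:
(no row operations needed)
REF = 
  [ -2,  -4,  -2,   0]
  [  0,   0,   0,   0]
Pivot columns: 1 → 1 pivot.
rank(A) = 1, so nullity(A) = 4 - 1 = 3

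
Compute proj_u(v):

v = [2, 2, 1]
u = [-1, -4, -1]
v·u = (2)(-1) + (2)(-4) + (1)(-1) = -11
u·u = (-1)² + (-4)² + (-1)² = 18
proj_u(v) = (v·u / u·u) × u = (-11/18) × u

proj_u(v) = [11/18, 22/9, 11/18]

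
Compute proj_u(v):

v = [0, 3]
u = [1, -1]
proj_u(v) = [-3/2, 3/2]

v·u = (0)(1) + (3)(-1) = -3
u·u = (1)² + (-1)² = 2
proj_u(v) = (v·u / u·u) × u = (-3/2) × u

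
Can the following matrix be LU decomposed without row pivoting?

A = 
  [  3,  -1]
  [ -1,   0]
Yes.
A[1,1] = 3 ≠ 0, so Gaussian elimination proceeds without a row swap: multiplier ℓ₂₁ = (-1)/(3) = -1/3, and U[2,2] = 0 - (-1/3)(-1) = -1/3.
L = 
  [   1,    0]
  [-1/3,    1]
U = 
  [   3,   -1]
  [   0, -1/3]
Check row 2 of LU: [(-1/3)(3), (-1/3)(-1) + (-1/3)] = [-1, 0] = row 2 of A ✓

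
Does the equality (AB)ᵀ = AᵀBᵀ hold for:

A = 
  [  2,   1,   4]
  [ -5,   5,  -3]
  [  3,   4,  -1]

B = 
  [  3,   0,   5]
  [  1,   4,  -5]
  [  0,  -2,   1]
No

(AB)ᵀ = 
  [  7, -10,  13]
  [ -4,  26,  18]
  [  9, -53,  -6]

AᵀBᵀ = 
  [ 21, -33,  13]
  [ 23,   1,  -6]
  [  7,  -3,   5]

The two matrices differ, so (AB)ᵀ ≠ AᵀBᵀ in general. The correct identity is (AB)ᵀ = BᵀAᵀ.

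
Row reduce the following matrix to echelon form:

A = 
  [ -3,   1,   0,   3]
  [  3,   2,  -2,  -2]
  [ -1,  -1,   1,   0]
Row operations:
R2 → R2 + (1)·R1
R3 → R3 - (1/3)·R1
R3 → R3 + (4/9)·R2

Resulting echelon form:
REF = 
  [  -3,    1,    0,    3]
  [   0,    3,   -2,    1]
  [   0,    0,  1/9, -5/9]

Rank = 3 (number of non-zero pivot rows).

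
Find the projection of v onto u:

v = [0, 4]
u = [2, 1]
proj_u(v) = [8/5, 4/5]

v·u = (0)(2) + (4)(1) = 4
u·u = (2)² + (1)² = 5
proj_u(v) = (v·u / u·u) × u = (4/5) × u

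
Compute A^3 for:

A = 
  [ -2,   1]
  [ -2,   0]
A² = A·A:
A²[1,1] = (-2)(-2) + (1)(-2) = 2
A²[1,2] = (-2)(1) + (1)(0) = -2
A²[2,1] = (-2)(-2) + (0)(-2) = 4
A²[2,2] = (-2)(1) + (0)(0) = -2
A² = 
  [  2,  -2]
  [  4,  -2]

A^3 = A^2·A:
A^3[1,1] = (2)(-2) + (-2)(-2) = 0
A^3[1,2] = (2)(1) + (-2)(0) = 2
A^3[2,1] = (4)(-2) + (-2)(-2) = -4
A^3[2,2] = (4)(1) + (-2)(0) = 4
A^3 = 
  [  0,   2]
  [ -4,   4]

Therefore
A^3 = 
  [  0,   2]
  [ -4,   4]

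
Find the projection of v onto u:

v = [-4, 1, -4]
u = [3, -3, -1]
proj_u(v) = [-33/19, 33/19, 11/19]

v·u = (-4)(3) + (1)(-3) + (-4)(-1) = -11
u·u = (3)² + (-3)² + (-1)² = 19
proj_u(v) = (v·u / u·u) × u = (-11/19) × u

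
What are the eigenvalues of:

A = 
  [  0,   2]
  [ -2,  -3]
λ = (-3 + i√7)/2, (-3 - i√7)/2  (≈ -1.5 + 1.323i, -1.5 - 1.323i)

tr(A) = -3, det(A) = 4
Characteristic polynomial: λ² - tr(A)λ + det(A) = λ² + 3λ + 4
λ² + 3λ + 4 = 0  ⇒  λ = (-3 ± √((3)² - 4·(4)))/2 = (-3 ± √(-7))/2
  = (-3 + i√7)/2,  (-3 - i√7)/2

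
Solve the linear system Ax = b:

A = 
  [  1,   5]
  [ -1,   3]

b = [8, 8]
x = [-2, 2]

Row reduce the augmented matrix [A|b]:
R2 → R2 + (1)·R1
REF = 
  [  1,   5,   8]
  [  0,   8,  16]

Back-substitution:
x₂ = 16 / 8 = 2
x₁ = (8 - (5)(2)) / 1 = -2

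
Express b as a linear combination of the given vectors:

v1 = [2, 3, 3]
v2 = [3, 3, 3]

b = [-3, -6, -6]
c1 = -3, c2 = 1

b = -3·v1 + 1·v2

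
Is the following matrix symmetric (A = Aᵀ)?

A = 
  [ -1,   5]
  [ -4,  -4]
No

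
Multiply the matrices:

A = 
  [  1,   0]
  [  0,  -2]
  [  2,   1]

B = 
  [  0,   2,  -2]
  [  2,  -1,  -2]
A is 3×2 and B is 2×3, so AB is 3×3. Each entry is (row of A)·(column of B):
AB[1,1] = (1)(0) + (0)(2) = 0
AB[1,2] = (1)(2) + (0)(-1) = 2
AB[1,3] = (1)(-2) + (0)(-2) = -2
AB[2,1] = (0)(0) + (-2)(2) = -4
AB[2,2] = (0)(2) + (-2)(-1) = 2
AB[2,3] = (0)(-2) + (-2)(-2) = 4
AB[3,1] = (2)(0) + (1)(2) = 2
AB[3,2] = (2)(2) + (1)(-1) = 3
AB[3,3] = (2)(-2) + (1)(-2) = -6

AB = 
  [  0,   2,  -2]
  [ -4,   2,   4]
  [  2,   3,  -6]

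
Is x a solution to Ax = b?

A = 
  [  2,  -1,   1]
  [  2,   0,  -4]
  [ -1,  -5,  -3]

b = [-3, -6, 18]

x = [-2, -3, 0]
No

Ax = [-1, -4, 17] ≠ b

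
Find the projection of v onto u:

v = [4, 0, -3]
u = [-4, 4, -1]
v·u = (4)(-4) + (0)(4) + (-3)(-1) = -13
u·u = (-4)² + (4)² + (-1)² = 33
proj_u(v) = (v·u / u·u) × u = (-13/33) × u

proj_u(v) = [52/33, -52/33, 13/33]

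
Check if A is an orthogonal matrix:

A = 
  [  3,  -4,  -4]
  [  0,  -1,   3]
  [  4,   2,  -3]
No

AᵀA = 
  [ 25,  -4, -24]
  [ -4,  21,   7]
  [-24,   7,  34]
≠ I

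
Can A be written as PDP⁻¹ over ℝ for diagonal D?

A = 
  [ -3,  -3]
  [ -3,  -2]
Yes

tr(A) = -5, det(A) = -3
Characteristic polynomial: λ² - tr(A)λ + det(A) = λ² + 5λ - 3
λ² + 5λ - 3 = 0  ⇒  λ = (-5 ± √((5)² - 4·(-3)))/2 = (-5 ± √(37))/2
  = (-5 + √37)/2,  (-5 - √37)/2
Eigenvalues: (-5 + √37)/2, (-5 - √37)/2  (≈ 0.5414, -5.541)
The two irrational eigenvalues are distinct (simple), so each has alg. mult. = geom. mult. = 1.
Sum of geometric multiplicities equals n, so A has n independent eigenvectors.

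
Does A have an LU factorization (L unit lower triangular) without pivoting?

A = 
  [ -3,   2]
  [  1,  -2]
Yes.
A[1,1] = -3 ≠ 0, so Gaussian elimination proceeds without a row swap: multiplier ℓ₂₁ = (1)/(-3) = -1/3, and U[2,2] = -2 - (-1/3)(2) = -4/3.
L = 
  [   1,    0]
  [-1/3,    1]
U = 
  [  -3,    2]
  [   0, -4/3]
Check row 2 of LU: [(-1/3)(-3), (-1/3)(2) + (-4/3)] = [1, -2] = row 2 of A ✓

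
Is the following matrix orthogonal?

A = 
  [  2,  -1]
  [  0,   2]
No

AᵀA = 
  [  4,  -2]
  [ -2,   5]
≠ I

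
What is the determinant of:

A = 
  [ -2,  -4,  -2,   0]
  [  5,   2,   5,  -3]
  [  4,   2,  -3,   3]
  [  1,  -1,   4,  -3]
-42

Cofactor expansion along row 1: det(A) = a₁₁M₁₁ - a₁₂M₁₂ + a₁₃M₁₃ - a₁₄M₁₄

M₁₁ = det[[2, 5, -3]; [2, -3, 3]; [-1, 4, -3]]
  = (2)·((-3)(-3) - (3)(4)) - (5)·((2)(-3) - (3)(-1)) + (-3)·((2)(4) - (-3)(-1))
  = (2)(-3) - (5)(-3) + (-3)(5)
  = -6
M₁₂ = det[[5, 5, -3]; [4, -3, 3]; [1, 4, -3]]
  = (5)·((-3)(-3) - (3)(4)) - (5)·((4)(-3) - (3)(1)) + (-3)·((4)(4) - (-3)(1))
  = (5)(-3) - (5)(-15) + (-3)(19)
  = 3
M₁₃ = det[[5, 2, -3]; [4, 2, 3]; [1, -1, -3]]
  = (5)·((2)(-3) - (3)(-1)) - (2)·((4)(-3) - (3)(1)) + (-3)·((4)(-1) - (2)(1))
  = (5)(-3) - (2)(-15) + (-3)(-6)
  = 33
M₁₄ = det[[5, 2, 5]; [4, 2, -3]; [1, -1, 4]]
  = (5)·((2)(4) - (-3)(-1)) - (2)·((4)(4) - (-3)(1)) + (5)·((4)(-1) - (2)(1))
  = (5)(5) - (2)(19) + (5)(-6)
  = -43

det(A) = (-2)(-6) - (-4)(3) + (-2)(33) - (0)(-43) = -42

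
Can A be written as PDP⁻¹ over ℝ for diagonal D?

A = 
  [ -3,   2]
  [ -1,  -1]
No

tr(A) = -4, det(A) = 5
Characteristic polynomial: λ² - tr(A)λ + det(A) = λ² + 4λ + 5
λ² + 4λ + 5 = 0  ⇒  λ = (-4 ± √((4)² - 4·(5)))/2 = (-4 ± √(-4))/2
  = -2 + i,  -2 - i
Eigenvalues: -2 + i, -2 - i  (≈ -2 + 1i, -2 - 1i)
Has complex eigenvalues (not diagonalizable over ℝ).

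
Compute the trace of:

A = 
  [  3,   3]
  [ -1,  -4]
-1

tr(A) = 3 + -4 = -1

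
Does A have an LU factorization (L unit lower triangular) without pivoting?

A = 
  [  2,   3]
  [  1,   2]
Yes.
A[1,1] = 2 ≠ 0, so Gaussian elimination proceeds without a row swap: multiplier ℓ₂₁ = (1)/(2) = 1/2, and U[2,2] = 2 - (1/2)(3) = 1/2.
L = 
  [  1,   0]
  [1/2,   1]
U = 
  [  2,   3]
  [  0, 1/2]
Check row 2 of LU: [(1/2)(2), (1/2)(3) + (1/2)] = [1, 2] = row 2 of A ✓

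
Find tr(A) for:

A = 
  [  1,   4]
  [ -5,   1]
2

tr(A) = 1 + 1 = 2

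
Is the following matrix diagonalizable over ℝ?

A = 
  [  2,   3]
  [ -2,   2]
No

tr(A) = 4, det(A) = 10
Characteristic polynomial: λ² - tr(A)λ + det(A) = λ² - 4λ + 10
λ² - 4λ + 10 = 0  ⇒  λ = (4 ± √((-4)² - 4·(10)))/2 = (4 ± √(-24))/2
  = 2 + i√6,  2 - i√6
Eigenvalues: 2 + i√6, 2 - i√6  (≈ 2 + 2.449i, 2 - 2.449i)
Has complex eigenvalues (not diagonalizable over ℝ).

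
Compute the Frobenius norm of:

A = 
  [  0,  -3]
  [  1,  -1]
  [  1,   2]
||A||_F = 4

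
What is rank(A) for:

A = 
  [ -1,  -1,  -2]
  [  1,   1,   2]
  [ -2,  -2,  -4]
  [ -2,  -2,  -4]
rank(A) = 1

Row reduce:
R2 → R2 + (1)·R1
R3 → R3 - (2)·R1
R4 → R4 - (2)·R1
REF = 
  [ -1,  -1,  -2]
  [  0,   0,   0]
  [  0,   0,   0]
  [  0,   0,   0]
Pivot columns: 1 → 1 pivot.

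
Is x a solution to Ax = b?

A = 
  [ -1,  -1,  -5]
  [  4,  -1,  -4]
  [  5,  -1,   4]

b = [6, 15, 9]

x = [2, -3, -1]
Yes

Ax = [6, 15, 9] = b ✓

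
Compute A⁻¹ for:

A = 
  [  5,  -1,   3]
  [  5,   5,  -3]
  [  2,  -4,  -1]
det(A) = (5)·((5)(-1) - (-3)(-4)) - (-1)·((5)(-1) - (-3)(2)) + (3)·((5)(-4) - (5)(2))
  = (5)(-17) - (-1)(1) + (3)(-30)
  = -174
det(A) = -174 ≠ 0, so A is invertible.

Cofactors Cᵢⱼ = (-1)ⁱ⁺ʲ·Mᵢⱼ:
C = 
  [-17,  -1, -30]
  [-13, -11,  18]
  [-12,  30,  30]

adj(A) = Cᵀ:
adj(A) = 
  [-17, -13, -12]
  [ -1, -11,  30]
  [-30,  18,  30]

A⁻¹ = (-1/174) · adj(A):
A⁻¹ = 
  [17/174, 13/174,   2/29]
  [ 1/174, 11/174,  -5/29]
  [  5/29,  -3/29,  -5/29]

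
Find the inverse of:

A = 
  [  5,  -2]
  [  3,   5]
det(A) = (5)(5) - (-2)(3) = 31
For a 2×2 matrix, A⁻¹ = (1/det(A)) · [[d, -b], [-c, a]]
    = (1/31) · [[5, 2], [-3, 5]]

A⁻¹ = 
  [ 5/31,  2/31]
  [-3/31,  5/31]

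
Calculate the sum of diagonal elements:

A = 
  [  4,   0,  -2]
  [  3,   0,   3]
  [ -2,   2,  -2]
2

tr(A) = 4 + 0 + -2 = 2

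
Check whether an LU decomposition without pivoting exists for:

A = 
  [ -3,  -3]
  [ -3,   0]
Yes.
A[1,1] = -3 ≠ 0, so Gaussian elimination proceeds without a row swap: multiplier ℓ₂₁ = (-3)/(-3) = 1, and U[2,2] = 0 - (1)(-3) = 3.
L = 
  [  1,   0]
  [  1,   1]
U = 
  [ -3,  -3]
  [  0,   3]
Check row 2 of LU: [(1)(-3), (1)(-3) + 3] = [-3, 0] = row 2 of A ✓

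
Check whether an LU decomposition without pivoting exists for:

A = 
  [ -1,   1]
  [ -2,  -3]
Yes.
A[1,1] = -1 ≠ 0, so Gaussian elimination proceeds without a row swap: multiplier ℓ₂₁ = (-2)/(-1) = 2, and U[2,2] = -3 - (2)(1) = -5.
L = 
  [  1,   0]
  [  2,   1]
U = 
  [ -1,   1]
  [  0,  -5]
Check row 2 of LU: [(2)(-1), (2)(1) + (-5)] = [-2, -3] = row 2 of A ✓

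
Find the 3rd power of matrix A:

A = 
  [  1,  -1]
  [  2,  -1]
A² = A·A:
A²[1,1] = (1)(1) + (-1)(2) = -1
A²[1,2] = (1)(-1) + (-1)(-1) = 0
A²[2,1] = (2)(1) + (-1)(2) = 0
A²[2,2] = (2)(-1) + (-1)(-1) = -1
A² = 
  [ -1,   0]
  [  0,  -1]

A^3 = A^2·A:
A^3[1,1] = (-1)(1) + (0)(2) = -1
A^3[1,2] = (-1)(-1) + (0)(-1) = 1
A^3[2,1] = (0)(1) + (-1)(2) = -2
A^3[2,2] = (0)(-1) + (-1)(-1) = 1
A^3 = 
  [ -1,   1]
  [ -2,   1]

Therefore
A^3 = 
  [ -1,   1]
  [ -2,   1]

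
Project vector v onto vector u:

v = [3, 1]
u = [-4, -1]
v·u = (3)(-4) + (1)(-1) = -13
u·u = (-4)² + (-1)² = 17
proj_u(v) = (v·u / u·u) × u = (-13/17) × u

proj_u(v) = [52/17, 13/17]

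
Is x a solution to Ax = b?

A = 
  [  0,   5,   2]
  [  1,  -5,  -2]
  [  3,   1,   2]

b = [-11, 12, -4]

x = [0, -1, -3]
No

Ax = [-11, 11, -7] ≠ b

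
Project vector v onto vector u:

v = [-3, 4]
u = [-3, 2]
proj_u(v) = [-51/13, 34/13]

v·u = (-3)(-3) + (4)(2) = 17
u·u = (-3)² + (2)² = 13
proj_u(v) = (v·u / u·u) × u = (17/13) × u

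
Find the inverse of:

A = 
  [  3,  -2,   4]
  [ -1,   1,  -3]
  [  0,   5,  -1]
det(A) = (3)·((1)(-1) - (-3)(5)) - (-2)·((-1)(-1) - (-3)(0)) + (4)·((-1)(5) - (1)(0))
  = (3)(14) - (-2)(1) + (4)(-5)
  = 24
det(A) = 24 ≠ 0, so A is invertible.

Cofactors Cᵢⱼ = (-1)ⁱ⁺ʲ·Mᵢⱼ:
C = 
  [ 14,  -1,  -5]
  [ 18,  -3, -15]
  [  2,   5,   1]

adj(A) = Cᵀ:
adj(A) = 
  [ 14,  18,   2]
  [ -1,  -3,   5]
  [ -5, -15,   1]

A⁻¹ = (1/24) · adj(A):
A⁻¹ = 
  [ 7/12,   3/4,  1/12]
  [-1/24,  -1/8,  5/24]
  [-5/24,  -5/8,  1/24]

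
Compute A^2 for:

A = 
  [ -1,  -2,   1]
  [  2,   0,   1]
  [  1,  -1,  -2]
A² = A·A:
A²[1,1] = (-1)(-1) + (-2)(2) + (1)(1) = -2
A²[1,2] = (-1)(-2) + (-2)(0) + (1)(-1) = 1
A²[1,3] = (-1)(1) + (-2)(1) + (1)(-2) = -5
A²[2,1] = (2)(-1) + (0)(2) + (1)(1) = -1
A²[2,2] = (2)(-2) + (0)(0) + (1)(-1) = -5
A²[2,3] = (2)(1) + (0)(1) + (1)(-2) = 0
A²[3,1] = (1)(-1) + (-1)(2) + (-2)(1) = -5
A²[3,2] = (1)(-2) + (-1)(0) + (-2)(-1) = 0
A²[3,3] = (1)(1) + (-1)(1) + (-2)(-2) = 4
A² = 
  [ -2,   1,  -5]
  [ -1,  -5,   0]
  [ -5,   0,   4]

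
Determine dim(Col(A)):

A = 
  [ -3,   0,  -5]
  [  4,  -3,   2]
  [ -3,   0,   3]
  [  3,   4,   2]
Row reduce:
R2 → R2 + (4/3)·R1
R3 → R3 - (1)·R1
R4 → R4 + (1)·R1
R4 → R4 + (4/3)·R2
R4 → R4 + (83/72)·R3
REF = 
  [   -3,     0,    -5]
  [    0,    -3, -14/3]
  [    0,     0,     8]
  [    0,     0,     0]
Pivot columns: 1, 2, 3 → 3 pivots.
dim(Col(A)) = number of pivot columns = 3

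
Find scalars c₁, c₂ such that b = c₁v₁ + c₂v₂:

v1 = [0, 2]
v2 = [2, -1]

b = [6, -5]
c1 = -1, c2 = 3

b = -1·v1 + 3·v2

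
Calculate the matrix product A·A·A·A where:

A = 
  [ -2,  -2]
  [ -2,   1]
A^4 = 
  [ 68,  26]
  [ 26,  29]

A² = A·A:
A²[1,1] = (-2)(-2) + (-2)(-2) = 8
A²[1,2] = (-2)(-2) + (-2)(1) = 2
A²[2,1] = (-2)(-2) + (1)(-2) = 2
A²[2,2] = (-2)(-2) + (1)(1) = 5
A² = 
  [  8,   2]
  [  2,   5]

A^3 = A^2·A:
A^3[1,1] = (8)(-2) + (2)(-2) = -20
A^3[1,2] = (8)(-2) + (2)(1) = -14
A^3[2,1] = (2)(-2) + (5)(-2) = -14
A^3[2,2] = (2)(-2) + (5)(1) = 1
A^3 = 
  [-20, -14]
  [-14,   1]

A^4 = A^3·A:
A^4[1,1] = (-20)(-2) + (-14)(-2) = 68
A^4[1,2] = (-20)(-2) + (-14)(1) = 26
A^4[2,1] = (-14)(-2) + (1)(-2) = 26
A^4[2,2] = (-14)(-2) + (1)(1) = 29
A^4 = 
  [ 68,  26]
  [ 26,  29]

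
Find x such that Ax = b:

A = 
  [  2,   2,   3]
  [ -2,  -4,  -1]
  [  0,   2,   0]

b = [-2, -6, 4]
x = [0, 2, -2]

Row reduce the augmented matrix [A|b]:
R2 → R2 + (1)·R1
R3 → R3 + (1)·R2
REF = 
  [  2,   2,   3,  -2]
  [  0,  -2,   2,  -8]
  [  0,   0,   2,  -4]

Back-substitution:
x₃ = (-4) / 2 = -2
x₂ = (-8 - (2)(-2)) / (-2) = 2
x₁ = (-2 - (2)(2) - (3)(-2)) / 2 = 0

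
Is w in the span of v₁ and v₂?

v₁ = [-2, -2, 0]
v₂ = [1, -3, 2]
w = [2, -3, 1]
No

Form the augmented matrix and row-reduce:
[v₁|v₂|w] = 
  [ -2,   1,   2]
  [ -2,  -3,  -3]
  [  0,   2,   1]
R2 → R2 - (1)·R1
R3 → R3 + (1/2)·R2
REF = 
  [  -2,    1,    2]
  [   0,   -4,   -5]
  [   0,    0, -3/2]

Row 3 reads [0 0 | -3/2], i.e. 0 = -3/2, so the system is inconsistent and w ∉ span{v₁, v₂}.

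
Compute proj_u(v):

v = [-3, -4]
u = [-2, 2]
v·u = (-3)(-2) + (-4)(2) = -2
u·u = (-2)² + (2)² = 8
proj_u(v) = (v·u / u·u) × u = (-2/8) × u = (-1/4) × u

proj_u(v) = [1/2, -1/2]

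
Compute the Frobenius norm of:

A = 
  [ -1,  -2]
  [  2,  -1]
||A||_F = 3.162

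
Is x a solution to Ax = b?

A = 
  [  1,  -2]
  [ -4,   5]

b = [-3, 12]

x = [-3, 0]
Yes

Ax = [-3, 12] = b ✓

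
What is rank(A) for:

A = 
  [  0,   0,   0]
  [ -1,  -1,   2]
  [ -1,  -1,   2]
Row reduce:
Swap R1 ↔ R2
R3 → R3 - (1)·R1
REF = 
  [ -1,  -1,   2]
  [  0,   0,   0]
  [  0,   0,   0]
Pivot columns: 1 → 1 pivot.

rank(A) = 1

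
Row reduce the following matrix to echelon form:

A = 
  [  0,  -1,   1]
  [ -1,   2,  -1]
Row operations:
Swap R1 ↔ R2

Resulting echelon form:
REF = 
  [ -1,   2,  -1]
  [  0,  -1,   1]

Rank = 2 (number of non-zero pivot rows).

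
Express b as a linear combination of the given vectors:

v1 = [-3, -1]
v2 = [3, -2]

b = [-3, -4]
c1 = 2, c2 = 1

b = 2·v1 + 1·v2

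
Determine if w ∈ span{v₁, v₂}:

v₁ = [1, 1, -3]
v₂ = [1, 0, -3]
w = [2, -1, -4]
No

Form the augmented matrix and row-reduce:
[v₁|v₂|w] = 
  [  1,   1,   2]
  [  1,   0,  -1]
  [ -3,  -3,  -4]
R2 → R2 - (1)·R1
R3 → R3 + (3)·R1
REF = 
  [  1,   1,   2]
  [  0,  -1,  -3]
  [  0,   0,   2]

Row 3 reads [0 0 | 2], i.e. 0 = 2, so the system is inconsistent and w ∉ span{v₁, v₂}.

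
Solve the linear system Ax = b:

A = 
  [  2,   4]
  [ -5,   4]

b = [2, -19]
x = [3, -1]

Row reduce the augmented matrix [A|b]:
R2 → R2 + (5/2)·R1
REF = 
  [  2,   4,   2]
  [  0,  14, -14]

Back-substitution:
x₂ = (-14) / 14 = -1
x₁ = (2 - (4)(-1)) / 2 = 3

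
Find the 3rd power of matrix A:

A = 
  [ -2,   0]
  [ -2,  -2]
A² = A·A:
A²[1,1] = (-2)(-2) + (0)(-2) = 4
A²[1,2] = (-2)(0) + (0)(-2) = 0
A²[2,1] = (-2)(-2) + (-2)(-2) = 8
A²[2,2] = (-2)(0) + (-2)(-2) = 4
A² = 
  [  4,   0]
  [  8,   4]

A^3 = A^2·A:
A^3[1,1] = (4)(-2) + (0)(-2) = -8
A^3[1,2] = (4)(0) + (0)(-2) = 0
A^3[2,1] = (8)(-2) + (4)(-2) = -24
A^3[2,2] = (8)(0) + (4)(-2) = -8
A^3 = 
  [ -8,   0]
  [-24,  -8]

Therefore
A^3 = 
  [ -8,   0]
  [-24,  -8]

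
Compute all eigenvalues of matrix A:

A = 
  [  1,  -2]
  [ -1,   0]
tr(A) = 1, det(A) = -2
Characteristic polynomial: λ² - tr(A)λ + det(A) = λ² - λ - 2
λ² - λ - 2 = (λ + 1)(λ - 2)

λ = 2, -1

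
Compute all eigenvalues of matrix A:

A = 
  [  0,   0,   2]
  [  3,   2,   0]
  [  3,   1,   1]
Characteristic polynomial: det(λI - A) = λ³ - 3λ² - 4λ + 6
Testing integer divisors of the constant term: p(1) = 0, so (λ - 1) is a factor:
p(λ) = (λ - 1)(λ² - 2λ - 6)
λ² - 2λ - 6 = 0  ⇒  λ = (2 ± √((-2)² - 4·(-6)))/2 = (2 ± √(28))/2
  = 1 + √7,  1 - √7

λ = 1, 1 + √7, 1 - √7  (≈ 1, 3.646, -1.646)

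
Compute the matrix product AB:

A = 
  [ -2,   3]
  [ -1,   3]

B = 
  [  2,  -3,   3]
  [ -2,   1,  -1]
A is 2×2 and B is 2×3, so AB is 2×3. Each entry is (row of A)·(column of B):
AB[1,1] = (-2)(2) + (3)(-2) = -10
AB[1,2] = (-2)(-3) + (3)(1) = 9
AB[1,3] = (-2)(3) + (3)(-1) = -9
AB[2,1] = (-1)(2) + (3)(-2) = -8
AB[2,2] = (-1)(-3) + (3)(1) = 6
AB[2,3] = (-1)(3) + (3)(-1) = -6

AB = 
  [-10,   9,  -9]
  [ -8,   6,  -6]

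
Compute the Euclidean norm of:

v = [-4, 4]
5.657

||v||₂ = √((-4)² + (4)²) = √32 = 5.657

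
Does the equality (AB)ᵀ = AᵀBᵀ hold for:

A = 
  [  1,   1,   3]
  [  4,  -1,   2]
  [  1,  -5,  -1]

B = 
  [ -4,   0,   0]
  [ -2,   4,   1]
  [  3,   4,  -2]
No

(AB)ᵀ = 
  [  3,  -8,   3]
  [ 16,   4, -24]
  [ -5,  -5,  -3]

AᵀBᵀ = 
  [ -4,  15,  17]
  [ -4, -11,   9]
  [-12,   1,  19]

The two matrices differ, so (AB)ᵀ ≠ AᵀBᵀ in general. The correct identity is (AB)ᵀ = BᵀAᵀ.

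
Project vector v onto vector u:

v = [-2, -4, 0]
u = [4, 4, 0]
proj_u(v) = [-3, -3, 0]

v·u = (-2)(4) + (-4)(4) + (0)(0) = -24
u·u = (4)² + (4)² + (0)² = 32
proj_u(v) = (v·u / u·u) × u = (-24/32) × u = (-3/4) × u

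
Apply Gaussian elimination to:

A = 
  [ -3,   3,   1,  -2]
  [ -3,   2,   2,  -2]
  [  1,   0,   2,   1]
Row operations:
R2 → R2 - (1)·R1
R3 → R3 + (1/3)·R1
R3 → R3 + (1)·R2

Resulting echelon form:
REF = 
  [  -3,    3,    1,   -2]
  [   0,   -1,    1,    0]
  [   0,    0, 10/3,  1/3]

Rank = 3 (number of non-zero pivot rows).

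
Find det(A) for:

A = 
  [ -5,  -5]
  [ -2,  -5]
15

For a 2×2 matrix, det = ad - bc = (-5)(-5) - (-5)(-2) = 15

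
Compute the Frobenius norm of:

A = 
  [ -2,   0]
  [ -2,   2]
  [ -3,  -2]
||A||_F = 5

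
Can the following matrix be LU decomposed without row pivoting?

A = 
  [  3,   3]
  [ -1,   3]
Yes.
A[1,1] = 3 ≠ 0, so Gaussian elimination proceeds without a row swap: multiplier ℓ₂₁ = (-1)/(3) = -1/3, and U[2,2] = 3 - (-1/3)(3) = 4.
L = 
  [   1,    0]
  [-1/3,    1]
U = 
  [  3,   3]
  [  0,   4]
Check row 2 of LU: [(-1/3)(3), (-1/3)(3) + 4] = [-1, 3] = row 2 of A ✓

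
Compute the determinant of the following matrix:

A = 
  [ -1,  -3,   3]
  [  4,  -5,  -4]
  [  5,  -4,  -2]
Cofactor expansion along row 1:
det(A) = (-1)·((-5)(-2) - (-4)(-4)) - (-3)·((4)(-2) - (-4)(5)) + (3)·((4)(-4) - (-5)(5))
  = (-1)(-6) - (-3)(12) + (3)(9)
  = 69

det(A) = 69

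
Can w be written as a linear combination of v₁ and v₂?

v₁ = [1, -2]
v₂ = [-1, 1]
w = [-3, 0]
Yes

Form the augmented matrix and row-reduce:
[v₁|v₂|w] = 
  [  1,  -1,  -3]
  [ -2,   1,   0]
R2 → R2 + (2)·R1
REF = 
  [  1,  -1,  -3]
  [  0,  -1,  -6]

No row of the form [0 0 | nonzero], so the system is consistent. Back-substitution gives c₁ = 3, c₂ = 6: w = (3)·v₁ + (6)·v₂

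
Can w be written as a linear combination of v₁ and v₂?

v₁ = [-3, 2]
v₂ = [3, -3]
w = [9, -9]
Yes

Form the augmented matrix and row-reduce:
[v₁|v₂|w] = 
  [ -3,   3,   9]
  [  2,  -3,  -9]
R2 → R2 + (2/3)·R1
REF = 
  [ -3,   3,   9]
  [  0,  -1,  -3]

No row of the form [0 0 | nonzero], so the system is consistent. Back-substitution gives c₁ = 0, c₂ = 3: w = (0)·v₁ + (3)·v₂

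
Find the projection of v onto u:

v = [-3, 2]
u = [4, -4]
v·u = (-3)(4) + (2)(-4) = -20
u·u = (4)² + (-4)² = 32
proj_u(v) = (v·u / u·u) × u = (-20/32) × u = (-5/8) × u

proj_u(v) = [-5/2, 5/2]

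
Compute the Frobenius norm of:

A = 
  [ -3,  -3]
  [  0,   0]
||A||_F = 4.243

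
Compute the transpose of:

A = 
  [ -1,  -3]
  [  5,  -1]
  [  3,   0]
Aᵀ = 
  [ -1,   5,   3]
  [ -3,  -1,   0]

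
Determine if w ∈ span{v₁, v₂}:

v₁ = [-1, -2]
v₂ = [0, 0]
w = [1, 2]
Yes

Form the augmented matrix and row-reduce:
[v₁|v₂|w] = 
  [ -1,   0,   1]
  [ -2,   0,   2]
R2 → R2 - (2)·R1
REF = 
  [ -1,   0,   1]
  [  0,   0,   0]

No row of the form [0 0 | nonzero], so the system is consistent. Back-substitution gives c₁ = -1, c₂ = 0: w = (-1)·v₁ + (0)·v₂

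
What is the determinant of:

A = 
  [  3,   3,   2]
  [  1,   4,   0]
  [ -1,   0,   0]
8

Cofactor expansion along row 1:
det(A) = (3)·((4)(0) - (0)(0)) - (3)·((1)(0) - (0)(-1)) + (2)·((1)(0) - (4)(-1))
  = (3)(0) - (3)(0) + (2)(4)
  = 8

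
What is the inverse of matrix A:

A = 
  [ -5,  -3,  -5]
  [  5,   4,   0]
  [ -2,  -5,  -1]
det(A) = (-5)·((4)(-1) - (0)(-5)) - (-3)·((5)(-1) - (0)(-2)) + (-5)·((5)(-5) - (4)(-2))
  = (-5)(-4) - (-3)(-5) + (-5)(-17)
  = 90
det(A) = 90 ≠ 0, so A is invertible.

Cofactors Cᵢⱼ = (-1)ⁱ⁺ʲ·Mᵢⱼ:
C = 
  [ -4,   5, -17]
  [ 22,  -5, -19]
  [ 20, -25,  -5]

adj(A) = Cᵀ:
adj(A) = 
  [ -4,  22,  20]
  [  5,  -5, -25]
  [-17, -19,  -5]

A⁻¹ = (1/90) · adj(A):
A⁻¹ = 
  [ -2/45,  11/45,    2/9]
  [  1/18,  -1/18,  -5/18]
  [-17/90, -19/90,  -1/18]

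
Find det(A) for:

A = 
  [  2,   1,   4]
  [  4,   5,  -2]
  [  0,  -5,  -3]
Cofactor expansion along row 1:
det(A) = (2)·((5)(-3) - (-2)(-5)) - (1)·((4)(-3) - (-2)(0)) + (4)·((4)(-5) - (5)(0))
  = (2)(-25) - (1)(-12) + (4)(-20)
  = -118

det(A) = -118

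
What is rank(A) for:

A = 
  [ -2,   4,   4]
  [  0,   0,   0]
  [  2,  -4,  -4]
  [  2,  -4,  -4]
rank(A) = 1

Row reduce:
R3 → R3 + (1)·R1
R4 → R4 + (1)·R1
REF = 
  [ -2,   4,   4]
  [  0,   0,   0]
  [  0,   0,   0]
  [  0,   0,   0]
Pivot columns: 1 → 1 pivot.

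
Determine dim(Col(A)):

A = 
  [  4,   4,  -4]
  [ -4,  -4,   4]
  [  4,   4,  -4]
dim(Col(A)) = 1

Row reduce:
R2 → R2 + (1)·R1
R3 → R3 - (1)·R1
REF = 
  [  4,   4,  -4]
  [  0,   0,   0]
  [  0,   0,   0]
Pivot columns: 1 → 1 pivot.
dim(Col(A)) = number of pivot columns = 1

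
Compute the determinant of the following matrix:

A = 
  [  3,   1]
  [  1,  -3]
For a 2×2 matrix, det = ad - bc = (3)(-3) - (1)(1) = -10

det(A) = -10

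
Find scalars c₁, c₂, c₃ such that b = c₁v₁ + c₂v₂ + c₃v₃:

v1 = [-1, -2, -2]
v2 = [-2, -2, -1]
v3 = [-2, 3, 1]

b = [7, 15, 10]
c1 = -3, c2 = -3, c3 = 1

b = -3·v1 + -3·v2 + 1·v3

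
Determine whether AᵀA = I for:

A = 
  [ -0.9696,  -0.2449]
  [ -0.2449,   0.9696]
Yes

AᵀA = 
  [  1.0001,   0]
  [  0,   1.0001]
≈ I (equal to I up to the 4-dp rounding of the entries)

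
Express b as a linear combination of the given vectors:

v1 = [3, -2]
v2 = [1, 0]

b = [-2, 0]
c1 = 0, c2 = -2

b = 0·v1 + -2·v2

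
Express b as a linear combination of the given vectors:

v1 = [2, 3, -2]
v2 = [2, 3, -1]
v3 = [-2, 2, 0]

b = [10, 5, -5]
c1 = 2, c2 = 1, c3 = -2

b = 2·v1 + 1·v2 + -2·v3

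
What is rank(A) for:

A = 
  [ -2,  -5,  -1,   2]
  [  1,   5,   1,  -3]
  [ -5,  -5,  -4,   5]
Row reduce:
R2 → R2 + (1/2)·R1
R3 → R3 - (5/2)·R1
R3 → R3 - (3)·R2
REF = 
  [ -2,  -5,  -1,   2]
  [  0, 5/2, 1/2,  -2]
  [  0,   0,  -3,   6]
Pivot columns: 1, 2, 3 → 3 pivots.

rank(A) = 3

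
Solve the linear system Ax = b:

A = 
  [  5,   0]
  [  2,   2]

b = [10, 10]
x = [2, 3]

Row reduce the augmented matrix [A|b]:
R2 → R2 - (2/5)·R1
REF = 
  [  5,   0,  10]
  [  0,   2,   6]

Back-substitution:
x₂ = 6 / 2 = 3
x₁ = (10 - (0)(3)) / 5 = 2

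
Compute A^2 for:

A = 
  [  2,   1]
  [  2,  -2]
A² = A·A:
A²[1,1] = (2)(2) + (1)(2) = 6
A²[1,2] = (2)(1) + (1)(-2) = 0
A²[2,1] = (2)(2) + (-2)(2) = 0
A²[2,2] = (2)(1) + (-2)(-2) = 6
A² = 
  [  6,   0]
  [  0,   6]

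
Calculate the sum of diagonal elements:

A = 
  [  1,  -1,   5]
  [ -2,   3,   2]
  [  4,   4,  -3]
1

tr(A) = 1 + 3 + -3 = 1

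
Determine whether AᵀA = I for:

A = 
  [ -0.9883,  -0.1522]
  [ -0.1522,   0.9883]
Yes

AᵀA = 
  [  0.9999,   0]
  [  0,   0.9999]
≈ I (equal to I up to the 4-dp rounding of the entries)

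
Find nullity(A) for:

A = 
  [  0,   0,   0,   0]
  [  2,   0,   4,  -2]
nullity(A) = 3

Row reduce:
Swap R1 ↔ R2
REF = 
  [  2,   0,   4,  -2]
  [  0,   0,   0,   0]
Pivot columns: 1 → 1 pivot.
rank(A) = 1, so nullity(A) = 4 - 1 = 3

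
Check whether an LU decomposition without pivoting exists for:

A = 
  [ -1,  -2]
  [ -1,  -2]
Yes.
A[1,1] = -1 ≠ 0, so Gaussian elimination proceeds without a row swap: multiplier ℓ₂₁ = (-1)/(-1) = 1, and U[2,2] = -2 - (1)(-2) = 0.
L = 
  [  1,   0]
  [  1,   1]
U = 
  [ -1,  -2]
  [  0,   0]
Check row 2 of LU: [(1)(-1), (1)(-2) + 0] = [-1, -2] = row 2 of A ✓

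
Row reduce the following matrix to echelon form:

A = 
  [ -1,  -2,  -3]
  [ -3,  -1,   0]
Row operations:
R2 → R2 - (3)·R1

Resulting echelon form:
REF = 
  [ -1,  -2,  -3]
  [  0,   5,   9]

Rank = 2 (number of non-zero pivot rows).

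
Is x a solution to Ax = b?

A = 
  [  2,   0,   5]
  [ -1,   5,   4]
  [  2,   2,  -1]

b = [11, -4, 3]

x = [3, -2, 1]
No

Ax = [11, -9, 1] ≠ b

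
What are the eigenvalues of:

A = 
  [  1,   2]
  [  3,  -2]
λ = (-1 + √33)/2, (-1 - √33)/2  (≈ 2.372, -3.372)

tr(A) = -1, det(A) = -8
Characteristic polynomial: λ² - tr(A)λ + det(A) = λ² + λ - 8
λ² + λ - 8 = 0  ⇒  λ = (-1 ± √((1)² - 4·(-8)))/2 = (-1 ± √(33))/2
  = (-1 + √33)/2,  (-1 - √33)/2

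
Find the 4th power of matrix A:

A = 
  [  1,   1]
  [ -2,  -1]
A² = A·A:
A²[1,1] = (1)(1) + (1)(-2) = -1
A²[1,2] = (1)(1) + (1)(-1) = 0
A²[2,1] = (-2)(1) + (-1)(-2) = 0
A²[2,2] = (-2)(1) + (-1)(-1) = -1
A² = 
  [ -1,   0]
  [  0,  -1]

A^3 = A^2·A:
A^3[1,1] = (-1)(1) + (0)(-2) = -1
A^3[1,2] = (-1)(1) + (0)(-1) = -1
A^3[2,1] = (0)(1) + (-1)(-2) = 2
A^3[2,2] = (0)(1) + (-1)(-1) = 1
A^3 = 
  [ -1,  -1]
  [  2,   1]

A^4 = A^3·A:
A^4[1,1] = (-1)(1) + (-1)(-2) = 1
A^4[1,2] = (-1)(1) + (-1)(-1) = 0
A^4[2,1] = (2)(1) + (1)(-2) = 0
A^4[2,2] = (2)(1) + (1)(-1) = 1
A^4 = 
  [  1,   0]
  [  0,   1]

Therefore
A^4 = 
  [  1,   0]
  [  0,   1]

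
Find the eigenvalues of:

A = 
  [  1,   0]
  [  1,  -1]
tr(A) = 0, det(A) = -1
Characteristic polynomial: λ² - tr(A)λ + det(A) = λ² - 1
λ² - 1 = (λ + 1)(λ - 1)

λ = 1, -1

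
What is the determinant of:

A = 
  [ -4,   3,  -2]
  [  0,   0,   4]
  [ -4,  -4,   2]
Cofactor expansion along row 1:
det(A) = (-4)·((0)(2) - (4)(-4)) - (3)·((0)(2) - (4)(-4)) + (-2)·((0)(-4) - (0)(-4))
  = (-4)(16) - (3)(16) + (-2)(0)
  = -112

det(A) = -112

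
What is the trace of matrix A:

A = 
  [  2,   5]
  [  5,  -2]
0

tr(A) = 2 + -2 = 0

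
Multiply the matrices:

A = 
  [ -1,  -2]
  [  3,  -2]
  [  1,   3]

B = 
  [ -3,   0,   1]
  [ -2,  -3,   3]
AB = 
  [  7,   6,  -7]
  [ -5,   6,  -3]
  [ -9,  -9,  10]

A is 3×2 and B is 2×3, so AB is 3×3. Each entry is (row of A)·(column of B):
AB[1,1] = (-1)(-3) + (-2)(-2) = 7
AB[1,2] = (-1)(0) + (-2)(-3) = 6
AB[1,3] = (-1)(1) + (-2)(3) = -7
AB[2,1] = (3)(-3) + (-2)(-2) = -5
AB[2,2] = (3)(0) + (-2)(-3) = 6
AB[2,3] = (3)(1) + (-2)(3) = -3
AB[3,1] = (1)(-3) + (3)(-2) = -9
AB[3,2] = (1)(0) + (3)(-3) = -9
AB[3,3] = (1)(1) + (3)(3) = 10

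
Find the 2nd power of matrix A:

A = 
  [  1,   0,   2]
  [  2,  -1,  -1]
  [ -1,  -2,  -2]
A² = A·A:
A²[1,1] = (1)(1) + (0)(2) + (2)(-1) = -1
A²[1,2] = (1)(0) + (0)(-1) + (2)(-2) = -4
A²[1,3] = (1)(2) + (0)(-1) + (2)(-2) = -2
A²[2,1] = (2)(1) + (-1)(2) + (-1)(-1) = 1
A²[2,2] = (2)(0) + (-1)(-1) + (-1)(-2) = 3
A²[2,3] = (2)(2) + (-1)(-1) + (-1)(-2) = 7
A²[3,1] = (-1)(1) + (-2)(2) + (-2)(-1) = -3
A²[3,2] = (-1)(0) + (-2)(-1) + (-2)(-2) = 6
A²[3,3] = (-1)(2) + (-2)(-1) + (-2)(-2) = 4
A² = 
  [ -1,  -4,  -2]
  [  1,   3,   7]
  [ -3,   6,   4]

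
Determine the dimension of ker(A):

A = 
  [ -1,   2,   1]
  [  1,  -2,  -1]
nullity(A) = 2

Row reduce:
R2 → R2 + (1)·R1
REF = 
  [ -1,   2,   1]
  [  0,   0,   0]
Pivot columns: 1 → 1 pivot.
rank(A) = 1, so nullity(A) = 3 - 1 = 2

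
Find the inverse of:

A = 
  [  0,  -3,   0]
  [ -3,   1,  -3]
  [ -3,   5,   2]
det(A) = (0)·((1)(2) - (-3)(5)) - (-3)·((-3)(2) - (-3)(-3)) + (0)·((-3)(5) - (1)(-3))
  = (0)(17) - (-3)(-15) + (0)(-12)
  = -45
det(A) = -45 ≠ 0, so A is invertible.

Cofactors Cᵢⱼ = (-1)ⁱ⁺ʲ·Mᵢⱼ:
C = 
  [ 17,  15, -12]
  [  6,   0,   9]
  [  9,   0,  -9]

adj(A) = Cᵀ:
adj(A) = 
  [ 17,   6,   9]
  [ 15,   0,   0]
  [-12,   9,  -9]

A⁻¹ = (-1/45) · adj(A):
A⁻¹ = 
  [-17/45,  -2/15,   -1/5]
  [  -1/3,      0,      0]
  [  4/15,   -1/5,    1/5]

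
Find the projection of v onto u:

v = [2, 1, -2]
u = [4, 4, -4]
proj_u(v) = [5/3, 5/3, -5/3]

v·u = (2)(4) + (1)(4) + (-2)(-4) = 20
u·u = (4)² + (4)² + (-4)² = 48
proj_u(v) = (v·u / u·u) × u = (20/48) × u = (5/12) × u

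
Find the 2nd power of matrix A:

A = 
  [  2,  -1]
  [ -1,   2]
A² = A·A:
A²[1,1] = (2)(2) + (-1)(-1) = 5
A²[1,2] = (2)(-1) + (-1)(2) = -4
A²[2,1] = (-1)(2) + (2)(-1) = -4
A²[2,2] = (-1)(-1) + (2)(2) = 5
A² = 
  [  5,  -4]
  [ -4,   5]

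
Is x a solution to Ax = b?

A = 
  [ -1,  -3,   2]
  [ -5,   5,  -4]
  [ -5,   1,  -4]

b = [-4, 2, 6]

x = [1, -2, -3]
No

Ax = [-1, -3, 5] ≠ b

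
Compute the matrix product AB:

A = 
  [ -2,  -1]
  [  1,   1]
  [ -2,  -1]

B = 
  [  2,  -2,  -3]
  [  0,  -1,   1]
AB = 
  [ -4,   5,   5]
  [  2,  -3,  -2]
  [ -4,   5,   5]

A is 3×2 and B is 2×3, so AB is 3×3. Each entry is (row of A)·(column of B):
AB[1,1] = (-2)(2) + (-1)(0) = -4
AB[1,2] = (-2)(-2) + (-1)(-1) = 5
AB[1,3] = (-2)(-3) + (-1)(1) = 5
AB[2,1] = (1)(2) + (1)(0) = 2
AB[2,2] = (1)(-2) + (1)(-1) = -3
AB[2,3] = (1)(-3) + (1)(1) = -2
AB[3,1] = (-2)(2) + (-1)(0) = -4
AB[3,2] = (-2)(-2) + (-1)(-1) = 5
AB[3,3] = (-2)(-3) + (-1)(1) = 5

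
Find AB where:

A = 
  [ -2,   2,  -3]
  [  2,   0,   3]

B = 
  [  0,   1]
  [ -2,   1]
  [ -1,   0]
AB = 
  [ -1,   0]
  [ -3,   2]

A is 2×3 and B is 3×2, so AB is 2×2. Each entry is (row of A)·(column of B):
AB[1,1] = (-2)(0) + (2)(-2) + (-3)(-1) = -1
AB[1,2] = (-2)(1) + (2)(1) + (-3)(0) = 0
AB[2,1] = (2)(0) + (0)(-2) + (3)(-1) = -3
AB[2,2] = (2)(1) + (0)(1) + (3)(0) = 2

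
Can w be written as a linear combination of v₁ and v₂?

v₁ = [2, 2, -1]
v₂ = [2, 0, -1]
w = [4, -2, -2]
Yes

Form the augmented matrix and row-reduce:
[v₁|v₂|w] = 
  [  2,   2,   4]
  [  2,   0,  -2]
  [ -1,  -1,  -2]
R2 → R2 - (1)·R1
R3 → R3 + (1/2)·R1
REF = 
  [  2,   2,   4]
  [  0,  -2,  -6]
  [  0,   0,   0]

No row of the form [0 0 | nonzero], so the system is consistent. Back-substitution gives c₁ = -1, c₂ = 3: w = (-1)·v₁ + (3)·v₂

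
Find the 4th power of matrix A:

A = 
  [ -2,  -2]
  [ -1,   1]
A² = A·A:
A²[1,1] = (-2)(-2) + (-2)(-1) = 6
A²[1,2] = (-2)(-2) + (-2)(1) = 2
A²[2,1] = (-1)(-2) + (1)(-1) = 1
A²[2,2] = (-1)(-2) + (1)(1) = 3
A² = 
  [  6,   2]
  [  1,   3]

A^3 = A^2·A:
A^3[1,1] = (6)(-2) + (2)(-1) = -14
A^3[1,2] = (6)(-2) + (2)(1) = -10
A^3[2,1] = (1)(-2) + (3)(-1) = -5
A^3[2,2] = (1)(-2) + (3)(1) = 1
A^3 = 
  [-14, -10]
  [ -5,   1]

A^4 = A^3·A:
A^4[1,1] = (-14)(-2) + (-10)(-1) = 38
A^4[1,2] = (-14)(-2) + (-10)(1) = 18
A^4[2,1] = (-5)(-2) + (1)(-1) = 9
A^4[2,2] = (-5)(-2) + (1)(1) = 11
A^4 = 
  [ 38,  18]
  [  9,  11]

Therefore
A^4 = 
  [ 38,  18]
  [  9,  11]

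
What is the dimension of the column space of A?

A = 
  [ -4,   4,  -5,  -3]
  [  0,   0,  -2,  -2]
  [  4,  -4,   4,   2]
dim(Col(A)) = 2

Row reduce:
R3 → R3 + (1)·R1
R3 → R3 - (1/2)·R2
REF = 
  [ -4,   4,  -5,  -3]
  [  0,   0,  -2,  -2]
  [  0,   0,   0,   0]
Pivot columns: 1, 3 → 2 pivots.
dim(Col(A)) = number of pivot columns = 2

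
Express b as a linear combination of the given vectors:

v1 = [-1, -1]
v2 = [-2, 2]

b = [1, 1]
c1 = -1, c2 = 0

b = -1·v1 + 0·v2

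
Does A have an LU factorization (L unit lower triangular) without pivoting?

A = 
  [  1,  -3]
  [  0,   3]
Yes.
A[1,1] = 1 ≠ 0, so Gaussian elimination proceeds without a row swap: multiplier ℓ₂₁ = (0)/(1) = 0, and U[2,2] = 3 - (0)(-3) = 3.
L = 
  [  1,   0]
  [  0,   1]
U = 
  [  1,  -3]
  [  0,   3]
Check row 2 of LU: [(0)(1), (0)(-3) + 3] = [0, 3] = row 2 of A ✓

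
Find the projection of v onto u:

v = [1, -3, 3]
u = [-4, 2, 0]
v·u = (1)(-4) + (-3)(2) + (3)(0) = -10
u·u = (-4)² + (2)² + (0)² = 20
proj_u(v) = (v·u / u·u) × u = (-10/20) × u = (-1/2) × u

proj_u(v) = [2, -1, 0]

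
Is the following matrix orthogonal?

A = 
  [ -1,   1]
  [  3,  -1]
No

AᵀA = 
  [ 10,  -4]
  [ -4,   2]
≠ I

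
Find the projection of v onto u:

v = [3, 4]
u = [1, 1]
v·u = (3)(1) + (4)(1) = 7
u·u = (1)² + (1)² = 2
proj_u(v) = (v·u / u·u) × u = (7/2) × u

proj_u(v) = [7/2, 7/2]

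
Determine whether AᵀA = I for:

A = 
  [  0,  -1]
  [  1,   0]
Yes

AᵀA = 
  [  1,   0]
  [  0,   1]
= I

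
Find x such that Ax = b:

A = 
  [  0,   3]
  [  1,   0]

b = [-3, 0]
Row reduce the augmented matrix [A|b]:
Swap R1 ↔ R2
REF = 
  [  1,   0,   0]
  [  0,   3,  -3]

Back-substitution:
x₂ = (-3) / 3 = -1
x₁ = (0 - (0)(-1)) / 1 = 0

x = [0, -1]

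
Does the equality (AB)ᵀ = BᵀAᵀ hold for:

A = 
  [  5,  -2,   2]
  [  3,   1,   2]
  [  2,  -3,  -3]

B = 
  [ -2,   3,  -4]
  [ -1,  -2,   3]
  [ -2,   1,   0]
Yes

(AB)ᵀ = 
  [-12, -11,   5]
  [ 21,   9,   9]
  [-26,  -9, -17]

BᵀAᵀ = 
  [-12, -11,   5]
  [ 21,   9,   9]
  [-26,  -9, -17]

Both sides are equal — this is the standard identity (AB)ᵀ = BᵀAᵀ, which holds for all A, B.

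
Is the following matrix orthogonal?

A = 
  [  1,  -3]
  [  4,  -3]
No

AᵀA = 
  [ 17, -15]
  [-15,  18]
≠ I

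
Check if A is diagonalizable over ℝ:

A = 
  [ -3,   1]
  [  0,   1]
Yes

tr(A) = -2, det(A) = -3
Characteristic polynomial: λ² - tr(A)λ + det(A) = λ² + 2λ - 3
λ² + 2λ - 3 = (λ + 3)(λ - 1)
Eigenvalues: 1, -3
λ=-3: alg. mult. = 1, geom. mult. = 2 - rank(A - (-3)I) = 2 - 1 = 1
λ=1: alg. mult. = 1, geom. mult. = 2 - rank(A - (1)I) = 2 - 1 = 1
Sum of geometric multiplicities equals n, so A has n independent eigenvectors.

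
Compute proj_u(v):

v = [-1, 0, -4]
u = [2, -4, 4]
v·u = (-1)(2) + (0)(-4) + (-4)(4) = -18
u·u = (2)² + (-4)² + (4)² = 36
proj_u(v) = (v·u / u·u) × u = (-18/36) × u = (-1/2) × u

proj_u(v) = [-1, 2, -2]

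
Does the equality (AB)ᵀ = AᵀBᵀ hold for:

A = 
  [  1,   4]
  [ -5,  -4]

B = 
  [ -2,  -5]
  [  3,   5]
No

(AB)ᵀ = 
  [ 10,  -2]
  [ 15,   5]

AᵀBᵀ = 
  [ 23, -22]
  [ 12,  -8]

The two matrices differ, so (AB)ᵀ ≠ AᵀBᵀ in general. The correct identity is (AB)ᵀ = BᵀAᵀ.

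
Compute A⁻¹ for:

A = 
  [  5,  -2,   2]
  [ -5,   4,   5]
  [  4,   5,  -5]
det(A) = (5)·((4)(-5) - (5)(5)) - (-2)·((-5)(-5) - (5)(4)) + (2)·((-5)(5) - (4)(4))
  = (5)(-45) - (-2)(5) + (2)(-41)
  = -297
det(A) = -297 ≠ 0, so A is invertible.

Cofactors Cᵢⱼ = (-1)ⁱ⁺ʲ·Mᵢⱼ:
C = 
  [-45,  -5, -41]
  [  0, -33, -33]
  [-18, -35,  10]

adj(A) = Cᵀ:
adj(A) = 
  [-45,   0, -18]
  [ -5, -33, -35]
  [-41, -33,  10]

A⁻¹ = (-1/297) · adj(A):
A⁻¹ = 
  [   5/33,       0,    2/33]
  [  5/297,     1/9,  35/297]
  [ 41/297,     1/9, -10/297]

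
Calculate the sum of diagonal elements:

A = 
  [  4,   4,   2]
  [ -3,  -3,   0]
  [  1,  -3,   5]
6

tr(A) = 4 + -3 + 5 = 6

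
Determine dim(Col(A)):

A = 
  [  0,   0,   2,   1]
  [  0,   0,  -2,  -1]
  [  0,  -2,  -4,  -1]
Row reduce:
Swap R1 ↔ R3
R3 → R3 + (1)·R2
REF = 
  [  0,  -2,  -4,  -1]
  [  0,   0,  -2,  -1]
  [  0,   0,   0,   0]
Pivot columns: 2, 3 → 2 pivots.
dim(Col(A)) = number of pivot columns = 2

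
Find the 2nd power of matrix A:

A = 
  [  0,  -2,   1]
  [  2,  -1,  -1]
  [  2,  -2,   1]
A² = A·A:
A²[1,1] = (0)(0) + (-2)(2) + (1)(2) = -2
A²[1,2] = (0)(-2) + (-2)(-1) + (1)(-2) = 0
A²[1,3] = (0)(1) + (-2)(-1) + (1)(1) = 3
A²[2,1] = (2)(0) + (-1)(2) + (-1)(2) = -4
A²[2,2] = (2)(-2) + (-1)(-1) + (-1)(-2) = -1
A²[2,3] = (2)(1) + (-1)(-1) + (-1)(1) = 2
A²[3,1] = (2)(0) + (-2)(2) + (1)(2) = -2
A²[3,2] = (2)(-2) + (-2)(-1) + (1)(-2) = -4
A²[3,3] = (2)(1) + (-2)(-1) + (1)(1) = 5
A² = 
  [ -2,   0,   3]
  [ -4,  -1,   2]
  [ -2,  -4,   5]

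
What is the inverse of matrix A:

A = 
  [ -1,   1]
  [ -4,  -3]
det(A) = (-1)(-3) - (1)(-4) = 7
For a 2×2 matrix, A⁻¹ = (1/det(A)) · [[d, -b], [-c, a]]
    = (1/7) · [[-3, -1], [4, -1]]

A⁻¹ = 
  [-3/7, -1/7]
  [ 4/7, -1/7]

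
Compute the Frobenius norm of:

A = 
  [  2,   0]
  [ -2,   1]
||A||_F = 3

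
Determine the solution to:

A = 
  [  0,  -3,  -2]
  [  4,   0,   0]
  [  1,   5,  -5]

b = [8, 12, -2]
x = [3, -2, -1]

Row reduce the augmented matrix [A|b]:
Swap R1 ↔ R2
R3 → R3 - (1/4)·R1
R3 → R3 + (5/3)·R2
REF = 
  [    4,     0,     0,    12]
  [    0,    -3,    -2,     8]
  [    0,     0, -25/3,  25/3]

Back-substitution:
x₃ = (25/3) / (-25/3) = -1
x₂ = (8 - (-2)(-1)) / (-3) = -2
x₁ = (12 - (0)(-2) - (0)(-1)) / 4 = 3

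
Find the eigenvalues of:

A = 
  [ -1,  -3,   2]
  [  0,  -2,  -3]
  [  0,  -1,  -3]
Characteristic polynomial: det(λI - A) = λ³ + 6λ² + 8λ + 3
Testing integer divisors of the constant term: p(-1) = 0, so (λ + 1) is a factor:
p(λ) = (λ + 1)(λ² + 5λ + 3)
λ² + 5λ + 3 = 0  ⇒  λ = (-5 ± √((5)² - 4·(3)))/2 = (-5 ± √(13))/2
  = (-5 + √13)/2,  (-5 - √13)/2

λ = -1, (-5 + √13)/2, (-5 - √13)/2  (≈ -1, -0.6972, -4.303)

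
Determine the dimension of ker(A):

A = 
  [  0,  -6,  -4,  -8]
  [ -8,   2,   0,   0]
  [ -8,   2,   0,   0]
nullity(A) = 2

Row reduce:
Swap R1 ↔ R2
R3 → R3 - (1)·R1
REF = 
  [ -8,   2,   0,   0]
  [  0,  -6,  -4,  -8]
  [  0,   0,   0,   0]
Pivot columns: 1, 2 → 2 pivots.
rank(A) = 2, so nullity(A) = 4 - 2 = 2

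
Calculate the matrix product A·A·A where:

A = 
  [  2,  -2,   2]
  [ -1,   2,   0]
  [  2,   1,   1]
A² = A·A:
A²[1,1] = (2)(2) + (-2)(-1) + (2)(2) = 10
A²[1,2] = (2)(-2) + (-2)(2) + (2)(1) = -6
A²[1,3] = (2)(2) + (-2)(0) + (2)(1) = 6
A²[2,1] = (-1)(2) + (2)(-1) + (0)(2) = -4
A²[2,2] = (-1)(-2) + (2)(2) + (0)(1) = 6
A²[2,3] = (-1)(2) + (2)(0) + (0)(1) = -2
A²[3,1] = (2)(2) + (1)(-1) + (1)(2) = 5
A²[3,2] = (2)(-2) + (1)(2) + (1)(1) = -1
A²[3,3] = (2)(2) + (1)(0) + (1)(1) = 5
A² = 
  [ 10,  -6,   6]
  [ -4,   6,  -2]
  [  5,  -1,   5]

A^3 = A^2·A:
A^3[1,1] = (10)(2) + (-6)(-1) + (6)(2) = 38
A^3[1,2] = (10)(-2) + (-6)(2) + (6)(1) = -26
A^3[1,3] = (10)(2) + (-6)(0) + (6)(1) = 26
A^3[2,1] = (-4)(2) + (6)(-1) + (-2)(2) = -18
A^3[2,2] = (-4)(-2) + (6)(2) + (-2)(1) = 18
A^3[2,3] = (-4)(2) + (6)(0) + (-2)(1) = -10
A^3[3,1] = (5)(2) + (-1)(-1) + (5)(2) = 21
A^3[3,2] = (5)(-2) + (-1)(2) + (5)(1) = -7
A^3[3,3] = (5)(2) + (-1)(0) + (5)(1) = 15
A^3 = 
  [ 38, -26,  26]
  [-18,  18, -10]
  [ 21,  -7,  15]

Therefore
A^3 = 
  [ 38, -26,  26]
  [-18,  18, -10]
  [ 21,  -7,  15]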